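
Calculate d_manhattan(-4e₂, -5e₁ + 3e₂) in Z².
12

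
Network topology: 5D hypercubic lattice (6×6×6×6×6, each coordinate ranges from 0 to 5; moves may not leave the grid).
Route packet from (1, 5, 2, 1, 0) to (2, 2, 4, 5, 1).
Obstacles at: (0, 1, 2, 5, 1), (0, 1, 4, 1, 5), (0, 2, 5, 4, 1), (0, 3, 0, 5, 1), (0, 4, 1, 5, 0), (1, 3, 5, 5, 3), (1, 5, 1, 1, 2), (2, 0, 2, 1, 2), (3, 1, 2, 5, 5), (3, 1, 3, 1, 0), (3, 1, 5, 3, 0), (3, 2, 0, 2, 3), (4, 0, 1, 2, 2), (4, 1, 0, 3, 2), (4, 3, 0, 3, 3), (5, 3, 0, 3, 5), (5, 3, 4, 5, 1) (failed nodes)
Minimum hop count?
11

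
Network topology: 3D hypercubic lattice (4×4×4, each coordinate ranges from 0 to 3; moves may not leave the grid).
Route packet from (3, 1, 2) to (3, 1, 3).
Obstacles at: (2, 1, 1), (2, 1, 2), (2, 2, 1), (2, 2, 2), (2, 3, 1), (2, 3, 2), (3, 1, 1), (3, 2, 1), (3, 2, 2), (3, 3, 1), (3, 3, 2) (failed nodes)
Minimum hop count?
1
(one shortest path: (3, 1, 2) → (3, 1, 3))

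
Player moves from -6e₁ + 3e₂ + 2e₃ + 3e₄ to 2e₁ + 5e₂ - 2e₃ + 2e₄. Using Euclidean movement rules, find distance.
9.21954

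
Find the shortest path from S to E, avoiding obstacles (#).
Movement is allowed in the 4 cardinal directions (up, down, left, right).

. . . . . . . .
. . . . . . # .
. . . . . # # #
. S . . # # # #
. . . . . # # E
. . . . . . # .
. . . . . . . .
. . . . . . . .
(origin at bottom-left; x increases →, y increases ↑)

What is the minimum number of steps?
11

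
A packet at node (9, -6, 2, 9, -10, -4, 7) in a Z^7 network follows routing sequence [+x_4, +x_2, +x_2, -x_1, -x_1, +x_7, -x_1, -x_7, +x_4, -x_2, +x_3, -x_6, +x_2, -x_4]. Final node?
(6, -4, 3, 10, -10, -5, 7)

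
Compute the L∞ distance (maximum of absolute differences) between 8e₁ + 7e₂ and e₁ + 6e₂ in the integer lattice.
7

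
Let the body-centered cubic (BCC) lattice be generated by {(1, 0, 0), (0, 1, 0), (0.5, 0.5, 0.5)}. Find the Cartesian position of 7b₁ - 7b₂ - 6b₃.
(4, -10, -3)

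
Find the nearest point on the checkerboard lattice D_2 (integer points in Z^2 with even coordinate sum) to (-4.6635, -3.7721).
(-4, -4)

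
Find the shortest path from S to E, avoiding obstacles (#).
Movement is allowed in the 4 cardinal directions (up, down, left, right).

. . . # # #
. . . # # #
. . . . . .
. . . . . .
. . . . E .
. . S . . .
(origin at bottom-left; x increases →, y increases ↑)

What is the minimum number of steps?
3
(one shortest path: (2, 0) → (3, 0) → (4, 0) → (4, 1))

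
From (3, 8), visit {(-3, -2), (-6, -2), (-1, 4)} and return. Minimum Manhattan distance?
38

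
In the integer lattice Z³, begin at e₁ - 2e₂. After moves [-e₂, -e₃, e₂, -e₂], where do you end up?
(1, -3, -1)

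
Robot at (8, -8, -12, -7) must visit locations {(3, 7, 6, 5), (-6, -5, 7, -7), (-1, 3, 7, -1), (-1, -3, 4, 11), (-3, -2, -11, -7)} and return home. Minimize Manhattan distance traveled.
146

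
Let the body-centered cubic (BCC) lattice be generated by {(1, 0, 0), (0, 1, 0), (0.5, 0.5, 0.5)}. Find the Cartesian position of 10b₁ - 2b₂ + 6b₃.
(13, 1, 3)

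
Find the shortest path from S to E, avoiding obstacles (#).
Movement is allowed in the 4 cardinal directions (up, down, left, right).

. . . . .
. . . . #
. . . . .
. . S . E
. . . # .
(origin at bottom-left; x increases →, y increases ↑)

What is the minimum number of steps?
2
(one shortest path: (2, 1) → (3, 1) → (4, 1))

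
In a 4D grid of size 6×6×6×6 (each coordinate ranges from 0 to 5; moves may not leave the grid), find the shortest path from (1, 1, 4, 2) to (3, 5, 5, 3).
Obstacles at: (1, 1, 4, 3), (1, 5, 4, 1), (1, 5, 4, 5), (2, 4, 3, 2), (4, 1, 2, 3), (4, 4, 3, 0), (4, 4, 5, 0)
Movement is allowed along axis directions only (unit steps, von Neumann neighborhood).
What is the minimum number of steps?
8
(one shortest path: (1, 1, 4, 2) → (2, 1, 4, 2) → (3, 1, 4, 2) → (3, 2, 4, 2) → (3, 3, 4, 2) → (3, 4, 4, 2) → (3, 5, 4, 2) → (3, 5, 5, 2) → (3, 5, 5, 3))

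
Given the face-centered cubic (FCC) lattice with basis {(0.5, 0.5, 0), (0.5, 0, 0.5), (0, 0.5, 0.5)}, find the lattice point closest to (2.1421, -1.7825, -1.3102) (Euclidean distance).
(2, -1.5, -1.5)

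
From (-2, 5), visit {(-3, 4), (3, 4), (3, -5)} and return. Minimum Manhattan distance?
32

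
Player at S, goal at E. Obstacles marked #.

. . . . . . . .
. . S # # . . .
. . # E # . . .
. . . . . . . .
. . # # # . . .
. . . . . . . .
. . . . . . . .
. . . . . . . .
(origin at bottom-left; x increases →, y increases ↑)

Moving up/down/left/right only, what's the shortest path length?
6
(one shortest path: (2, 6) → (1, 6) → (1, 5) → (1, 4) → (2, 4) → (3, 4) → (3, 5))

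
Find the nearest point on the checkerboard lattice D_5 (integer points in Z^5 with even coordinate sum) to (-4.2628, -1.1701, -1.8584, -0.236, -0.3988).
(-4, -1, -2, 0, -1)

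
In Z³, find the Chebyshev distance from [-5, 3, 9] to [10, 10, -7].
16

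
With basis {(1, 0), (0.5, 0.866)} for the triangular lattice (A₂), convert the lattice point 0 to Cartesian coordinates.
(0, 0)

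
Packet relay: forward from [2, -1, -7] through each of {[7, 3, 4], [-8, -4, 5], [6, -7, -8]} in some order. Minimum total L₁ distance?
57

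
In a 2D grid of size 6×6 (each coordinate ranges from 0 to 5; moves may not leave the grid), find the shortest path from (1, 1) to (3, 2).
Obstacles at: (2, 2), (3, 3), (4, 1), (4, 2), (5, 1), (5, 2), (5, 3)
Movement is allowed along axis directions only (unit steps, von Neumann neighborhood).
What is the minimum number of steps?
3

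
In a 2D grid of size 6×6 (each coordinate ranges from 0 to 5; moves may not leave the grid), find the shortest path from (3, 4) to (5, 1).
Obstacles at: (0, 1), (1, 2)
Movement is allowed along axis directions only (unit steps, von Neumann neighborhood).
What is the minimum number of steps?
5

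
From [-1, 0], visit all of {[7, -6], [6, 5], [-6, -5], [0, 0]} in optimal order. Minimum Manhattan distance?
38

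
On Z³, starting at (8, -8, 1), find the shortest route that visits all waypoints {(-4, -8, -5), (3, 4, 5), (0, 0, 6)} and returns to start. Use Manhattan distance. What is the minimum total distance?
70
(one optimal route: (8, -8, 1) → (-4, -8, -5) → (0, 0, 6) → (3, 4, 5) → (8, -8, 1))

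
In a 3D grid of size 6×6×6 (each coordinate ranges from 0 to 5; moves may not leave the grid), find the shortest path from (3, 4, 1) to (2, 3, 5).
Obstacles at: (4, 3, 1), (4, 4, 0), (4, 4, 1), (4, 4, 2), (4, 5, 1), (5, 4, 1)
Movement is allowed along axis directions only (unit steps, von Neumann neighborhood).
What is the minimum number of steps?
6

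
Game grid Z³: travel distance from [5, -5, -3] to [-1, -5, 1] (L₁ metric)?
10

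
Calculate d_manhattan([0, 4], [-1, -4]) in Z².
9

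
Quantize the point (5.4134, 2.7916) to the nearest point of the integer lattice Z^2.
(5, 3)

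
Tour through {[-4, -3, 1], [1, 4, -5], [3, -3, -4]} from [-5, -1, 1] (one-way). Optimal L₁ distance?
25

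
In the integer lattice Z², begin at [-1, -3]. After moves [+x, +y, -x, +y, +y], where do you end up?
(-1, 0)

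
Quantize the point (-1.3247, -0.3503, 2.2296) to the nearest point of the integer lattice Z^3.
(-1, 0, 2)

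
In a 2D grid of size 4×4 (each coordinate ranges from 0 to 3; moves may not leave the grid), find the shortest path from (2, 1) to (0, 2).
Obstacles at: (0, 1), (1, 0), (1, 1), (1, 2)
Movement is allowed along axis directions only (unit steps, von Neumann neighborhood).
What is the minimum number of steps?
5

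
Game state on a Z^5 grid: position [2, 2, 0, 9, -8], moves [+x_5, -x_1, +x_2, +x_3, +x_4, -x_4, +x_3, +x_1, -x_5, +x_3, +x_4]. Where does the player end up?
(2, 3, 3, 10, -8)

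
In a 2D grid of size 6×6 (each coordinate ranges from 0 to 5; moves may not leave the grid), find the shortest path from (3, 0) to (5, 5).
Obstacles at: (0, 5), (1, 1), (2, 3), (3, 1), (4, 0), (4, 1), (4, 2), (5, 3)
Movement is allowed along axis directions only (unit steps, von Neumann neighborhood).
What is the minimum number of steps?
9
(one shortest path: (3, 0) → (2, 0) → (2, 1) → (2, 2) → (3, 2) → (3, 3) → (4, 3) → (4, 4) → (5, 4) → (5, 5))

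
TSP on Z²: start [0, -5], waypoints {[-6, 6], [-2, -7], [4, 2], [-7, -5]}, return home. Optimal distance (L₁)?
48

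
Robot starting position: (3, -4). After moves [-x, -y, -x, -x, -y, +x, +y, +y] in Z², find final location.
(1, -4)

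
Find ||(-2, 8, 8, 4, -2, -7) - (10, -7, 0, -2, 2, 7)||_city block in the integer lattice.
59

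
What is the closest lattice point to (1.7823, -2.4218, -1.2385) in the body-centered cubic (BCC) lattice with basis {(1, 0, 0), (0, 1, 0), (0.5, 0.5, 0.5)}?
(1.5, -2.5, -1.5)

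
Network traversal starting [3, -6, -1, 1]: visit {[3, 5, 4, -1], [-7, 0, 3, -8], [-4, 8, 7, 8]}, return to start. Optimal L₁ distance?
100
(one optimal route: (3, -6, -1, 1) → (3, 5, 4, -1) → (-4, 8, 7, 8) → (-7, 0, 3, -8) → (3, -6, -1, 1))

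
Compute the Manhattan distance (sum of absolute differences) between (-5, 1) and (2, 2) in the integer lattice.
8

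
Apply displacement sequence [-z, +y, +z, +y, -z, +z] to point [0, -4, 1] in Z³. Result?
(0, -2, 1)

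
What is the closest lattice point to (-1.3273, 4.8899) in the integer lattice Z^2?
(-1, 5)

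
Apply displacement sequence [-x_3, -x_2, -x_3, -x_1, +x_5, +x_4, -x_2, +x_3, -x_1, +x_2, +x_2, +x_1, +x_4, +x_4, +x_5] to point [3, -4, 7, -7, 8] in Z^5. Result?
(2, -4, 6, -4, 10)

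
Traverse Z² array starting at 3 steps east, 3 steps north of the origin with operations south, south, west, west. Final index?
(1, 1)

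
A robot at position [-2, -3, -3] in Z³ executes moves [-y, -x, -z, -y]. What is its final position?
(-3, -5, -4)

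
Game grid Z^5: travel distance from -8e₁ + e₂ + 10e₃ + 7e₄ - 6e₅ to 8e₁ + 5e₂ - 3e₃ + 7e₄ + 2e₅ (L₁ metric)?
41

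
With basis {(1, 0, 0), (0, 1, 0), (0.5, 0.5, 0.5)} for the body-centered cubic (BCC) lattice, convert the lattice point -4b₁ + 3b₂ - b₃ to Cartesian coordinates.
(-4.5, 2.5, -0.5)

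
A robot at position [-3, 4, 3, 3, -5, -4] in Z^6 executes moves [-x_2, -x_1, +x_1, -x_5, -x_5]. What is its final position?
(-3, 3, 3, 3, -7, -4)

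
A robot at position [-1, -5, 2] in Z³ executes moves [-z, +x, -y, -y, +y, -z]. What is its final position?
(0, -6, 0)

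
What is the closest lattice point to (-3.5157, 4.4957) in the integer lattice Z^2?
(-4, 4)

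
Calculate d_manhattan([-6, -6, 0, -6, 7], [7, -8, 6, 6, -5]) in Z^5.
45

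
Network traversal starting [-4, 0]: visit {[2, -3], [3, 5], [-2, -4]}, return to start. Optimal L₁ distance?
32
(one optimal route: (-4, 0) → (3, 5) → (2, -3) → (-2, -4) → (-4, 0))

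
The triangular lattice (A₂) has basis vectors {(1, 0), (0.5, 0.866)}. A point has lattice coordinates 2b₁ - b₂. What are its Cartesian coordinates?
(1.5, -0.866)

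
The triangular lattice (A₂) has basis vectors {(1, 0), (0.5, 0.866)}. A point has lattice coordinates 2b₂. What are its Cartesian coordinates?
(1, 1.732)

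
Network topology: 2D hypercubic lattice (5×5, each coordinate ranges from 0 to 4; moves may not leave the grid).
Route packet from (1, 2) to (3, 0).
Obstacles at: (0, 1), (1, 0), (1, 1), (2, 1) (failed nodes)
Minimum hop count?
4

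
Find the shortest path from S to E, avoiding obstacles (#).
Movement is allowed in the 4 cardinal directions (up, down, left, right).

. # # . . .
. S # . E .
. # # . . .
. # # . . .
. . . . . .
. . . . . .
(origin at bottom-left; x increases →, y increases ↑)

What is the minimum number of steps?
11
(one shortest path: (1, 4) → (0, 4) → (0, 3) → (0, 2) → (0, 1) → (1, 1) → (2, 1) → (3, 1) → (4, 1) → (4, 2) → (4, 3) → (4, 4))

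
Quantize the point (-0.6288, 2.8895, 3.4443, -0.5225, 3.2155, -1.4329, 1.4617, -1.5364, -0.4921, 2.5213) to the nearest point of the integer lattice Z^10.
(-1, 3, 3, -1, 3, -1, 1, -2, 0, 3)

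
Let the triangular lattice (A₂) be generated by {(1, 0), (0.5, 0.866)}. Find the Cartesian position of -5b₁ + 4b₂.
(-3, 3.464)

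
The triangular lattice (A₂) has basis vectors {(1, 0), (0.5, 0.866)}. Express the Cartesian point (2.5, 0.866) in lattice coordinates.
2b₁ + b₂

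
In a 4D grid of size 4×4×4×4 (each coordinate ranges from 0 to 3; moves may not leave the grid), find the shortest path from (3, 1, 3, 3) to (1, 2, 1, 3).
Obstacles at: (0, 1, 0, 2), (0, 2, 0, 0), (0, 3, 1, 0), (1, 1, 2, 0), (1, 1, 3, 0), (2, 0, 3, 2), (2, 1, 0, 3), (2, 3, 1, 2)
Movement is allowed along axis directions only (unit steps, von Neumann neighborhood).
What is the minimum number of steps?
5
(one shortest path: (3, 1, 3, 3) → (2, 1, 3, 3) → (1, 1, 3, 3) → (1, 2, 3, 3) → (1, 2, 2, 3) → (1, 2, 1, 3))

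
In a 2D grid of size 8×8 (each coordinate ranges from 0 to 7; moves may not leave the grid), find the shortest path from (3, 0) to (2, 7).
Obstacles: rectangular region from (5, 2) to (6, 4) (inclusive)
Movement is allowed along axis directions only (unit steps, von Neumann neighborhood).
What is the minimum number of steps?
8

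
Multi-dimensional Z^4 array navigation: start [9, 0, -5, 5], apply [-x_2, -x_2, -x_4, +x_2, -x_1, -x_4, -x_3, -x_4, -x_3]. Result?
(8, -1, -7, 2)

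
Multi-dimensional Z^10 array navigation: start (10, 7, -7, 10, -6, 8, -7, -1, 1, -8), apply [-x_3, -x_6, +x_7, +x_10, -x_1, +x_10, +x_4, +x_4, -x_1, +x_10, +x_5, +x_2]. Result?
(8, 8, -8, 12, -5, 7, -6, -1, 1, -5)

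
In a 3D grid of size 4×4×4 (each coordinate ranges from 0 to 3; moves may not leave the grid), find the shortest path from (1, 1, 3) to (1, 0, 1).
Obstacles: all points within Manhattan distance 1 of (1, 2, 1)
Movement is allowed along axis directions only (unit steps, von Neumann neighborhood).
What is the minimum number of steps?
3
(one shortest path: (1, 1, 3) → (1, 0, 3) → (1, 0, 2) → (1, 0, 1))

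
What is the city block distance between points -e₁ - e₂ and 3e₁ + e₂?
6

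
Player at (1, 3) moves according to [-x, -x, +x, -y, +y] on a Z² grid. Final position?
(0, 3)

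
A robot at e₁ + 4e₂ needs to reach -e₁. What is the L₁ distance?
6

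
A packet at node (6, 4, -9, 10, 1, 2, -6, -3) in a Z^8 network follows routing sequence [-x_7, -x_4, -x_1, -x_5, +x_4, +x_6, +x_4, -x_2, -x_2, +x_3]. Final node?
(5, 2, -8, 11, 0, 3, -7, -3)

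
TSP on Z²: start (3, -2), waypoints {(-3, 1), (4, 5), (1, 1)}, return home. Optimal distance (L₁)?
28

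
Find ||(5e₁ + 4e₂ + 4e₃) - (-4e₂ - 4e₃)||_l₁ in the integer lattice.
21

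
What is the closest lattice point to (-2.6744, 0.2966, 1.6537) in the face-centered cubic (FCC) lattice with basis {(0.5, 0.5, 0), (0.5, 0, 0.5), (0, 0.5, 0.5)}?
(-2.5, 0, 1.5)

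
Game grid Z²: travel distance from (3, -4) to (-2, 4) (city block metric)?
13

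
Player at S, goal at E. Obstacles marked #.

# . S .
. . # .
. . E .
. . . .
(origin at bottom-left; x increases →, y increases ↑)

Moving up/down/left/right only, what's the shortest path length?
4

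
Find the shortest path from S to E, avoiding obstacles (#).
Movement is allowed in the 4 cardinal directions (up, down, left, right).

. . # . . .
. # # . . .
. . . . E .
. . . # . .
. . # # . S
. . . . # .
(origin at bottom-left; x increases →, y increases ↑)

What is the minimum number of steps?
3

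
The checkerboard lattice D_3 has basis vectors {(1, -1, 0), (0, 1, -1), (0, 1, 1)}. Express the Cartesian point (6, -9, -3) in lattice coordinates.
6b₁ - 3b₃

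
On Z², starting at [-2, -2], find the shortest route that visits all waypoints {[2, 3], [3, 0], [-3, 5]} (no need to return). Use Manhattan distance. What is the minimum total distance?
18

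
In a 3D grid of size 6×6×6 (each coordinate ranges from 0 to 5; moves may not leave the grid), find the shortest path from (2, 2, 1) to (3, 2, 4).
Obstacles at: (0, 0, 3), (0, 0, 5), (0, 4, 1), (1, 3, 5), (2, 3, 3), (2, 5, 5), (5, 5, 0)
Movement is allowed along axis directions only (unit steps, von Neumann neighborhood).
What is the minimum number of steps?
4
(one shortest path: (2, 2, 1) → (3, 2, 1) → (3, 2, 2) → (3, 2, 3) → (3, 2, 4))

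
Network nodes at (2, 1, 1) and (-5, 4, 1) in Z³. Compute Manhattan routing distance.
10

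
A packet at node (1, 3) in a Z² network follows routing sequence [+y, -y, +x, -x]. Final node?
(1, 3)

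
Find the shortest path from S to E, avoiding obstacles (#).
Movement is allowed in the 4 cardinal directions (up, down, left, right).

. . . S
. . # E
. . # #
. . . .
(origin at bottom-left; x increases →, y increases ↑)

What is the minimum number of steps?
1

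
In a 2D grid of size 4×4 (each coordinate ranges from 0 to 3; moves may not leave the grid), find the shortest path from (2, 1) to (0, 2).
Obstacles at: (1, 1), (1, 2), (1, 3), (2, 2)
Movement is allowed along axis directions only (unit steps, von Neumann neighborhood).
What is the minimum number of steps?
5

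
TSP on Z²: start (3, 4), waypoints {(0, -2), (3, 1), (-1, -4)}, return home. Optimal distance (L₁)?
24
(one optimal route: (3, 4) → (0, -2) → (-1, -4) → (3, 1) → (3, 4))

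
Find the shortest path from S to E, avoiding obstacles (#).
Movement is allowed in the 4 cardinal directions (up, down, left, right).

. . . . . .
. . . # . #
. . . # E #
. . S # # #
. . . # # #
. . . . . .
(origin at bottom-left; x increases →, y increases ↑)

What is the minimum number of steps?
7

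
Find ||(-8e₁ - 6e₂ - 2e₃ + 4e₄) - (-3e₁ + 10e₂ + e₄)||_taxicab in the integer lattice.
26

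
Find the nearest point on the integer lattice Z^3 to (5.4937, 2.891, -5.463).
(5, 3, -5)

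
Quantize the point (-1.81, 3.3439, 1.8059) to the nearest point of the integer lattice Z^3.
(-2, 3, 2)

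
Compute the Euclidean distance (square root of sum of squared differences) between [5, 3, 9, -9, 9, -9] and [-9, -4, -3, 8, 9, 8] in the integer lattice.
31.0966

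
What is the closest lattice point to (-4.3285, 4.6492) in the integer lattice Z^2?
(-4, 5)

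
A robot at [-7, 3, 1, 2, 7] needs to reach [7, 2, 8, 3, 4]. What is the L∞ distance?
14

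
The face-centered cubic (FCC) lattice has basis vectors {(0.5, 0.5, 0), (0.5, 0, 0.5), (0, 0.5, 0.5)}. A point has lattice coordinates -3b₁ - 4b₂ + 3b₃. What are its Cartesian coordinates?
(-3.5, 0, -0.5)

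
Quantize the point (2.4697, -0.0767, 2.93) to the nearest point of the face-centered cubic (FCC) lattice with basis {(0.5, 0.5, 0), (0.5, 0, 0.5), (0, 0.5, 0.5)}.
(2.5, -0.5, 3)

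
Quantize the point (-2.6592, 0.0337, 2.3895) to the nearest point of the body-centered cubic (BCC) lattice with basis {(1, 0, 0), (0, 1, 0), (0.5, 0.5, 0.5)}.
(-2.5, 0.5, 2.5)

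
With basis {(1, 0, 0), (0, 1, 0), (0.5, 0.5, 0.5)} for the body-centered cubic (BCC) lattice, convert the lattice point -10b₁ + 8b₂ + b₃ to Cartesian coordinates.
(-9.5, 8.5, 0.5)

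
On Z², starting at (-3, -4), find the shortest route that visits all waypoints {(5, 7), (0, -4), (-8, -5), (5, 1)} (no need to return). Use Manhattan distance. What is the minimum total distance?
31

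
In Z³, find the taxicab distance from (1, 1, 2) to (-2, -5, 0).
11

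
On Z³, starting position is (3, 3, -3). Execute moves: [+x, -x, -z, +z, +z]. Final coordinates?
(3, 3, -2)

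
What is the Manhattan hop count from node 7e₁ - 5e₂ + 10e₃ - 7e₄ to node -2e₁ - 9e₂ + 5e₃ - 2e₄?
23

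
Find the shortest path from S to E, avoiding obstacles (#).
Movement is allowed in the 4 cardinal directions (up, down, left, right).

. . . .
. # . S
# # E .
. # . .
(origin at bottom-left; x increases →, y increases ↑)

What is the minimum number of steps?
2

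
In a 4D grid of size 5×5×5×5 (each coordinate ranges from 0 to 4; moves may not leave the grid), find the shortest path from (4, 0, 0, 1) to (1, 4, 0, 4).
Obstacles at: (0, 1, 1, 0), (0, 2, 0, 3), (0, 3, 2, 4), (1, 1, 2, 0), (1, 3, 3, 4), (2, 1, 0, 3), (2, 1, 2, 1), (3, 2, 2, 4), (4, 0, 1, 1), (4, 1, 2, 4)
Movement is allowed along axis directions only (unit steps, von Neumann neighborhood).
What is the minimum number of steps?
10
(one shortest path: (4, 0, 0, 1) → (3, 0, 0, 1) → (2, 0, 0, 1) → (1, 0, 0, 1) → (1, 1, 0, 1) → (1, 2, 0, 1) → (1, 3, 0, 1) → (1, 4, 0, 1) → (1, 4, 0, 2) → (1, 4, 0, 3) → (1, 4, 0, 4))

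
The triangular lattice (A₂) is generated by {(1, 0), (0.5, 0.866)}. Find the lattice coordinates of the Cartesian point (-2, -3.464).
-4b₂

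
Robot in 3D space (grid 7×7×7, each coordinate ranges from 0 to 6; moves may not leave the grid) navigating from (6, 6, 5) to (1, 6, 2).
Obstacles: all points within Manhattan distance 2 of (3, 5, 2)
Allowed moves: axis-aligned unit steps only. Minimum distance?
8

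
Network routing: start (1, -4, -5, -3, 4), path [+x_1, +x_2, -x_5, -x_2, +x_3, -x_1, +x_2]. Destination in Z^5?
(1, -3, -4, -3, 3)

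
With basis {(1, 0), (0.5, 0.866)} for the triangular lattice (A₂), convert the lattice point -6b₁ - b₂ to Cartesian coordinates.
(-6.5, -0.866)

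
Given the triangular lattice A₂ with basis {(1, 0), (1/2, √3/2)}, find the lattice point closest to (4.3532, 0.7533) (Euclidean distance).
(4.5, 0.866)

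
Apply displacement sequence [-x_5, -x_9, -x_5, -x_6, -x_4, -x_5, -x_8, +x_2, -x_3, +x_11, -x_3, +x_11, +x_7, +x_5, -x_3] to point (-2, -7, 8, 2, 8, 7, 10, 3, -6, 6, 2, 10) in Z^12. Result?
(-2, -6, 5, 1, 6, 6, 11, 2, -7, 6, 4, 10)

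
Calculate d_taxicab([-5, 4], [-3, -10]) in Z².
16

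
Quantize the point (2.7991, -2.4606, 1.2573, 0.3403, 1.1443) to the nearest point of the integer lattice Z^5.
(3, -2, 1, 0, 1)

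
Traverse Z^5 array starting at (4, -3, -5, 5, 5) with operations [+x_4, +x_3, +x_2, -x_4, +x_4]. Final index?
(4, -2, -4, 6, 5)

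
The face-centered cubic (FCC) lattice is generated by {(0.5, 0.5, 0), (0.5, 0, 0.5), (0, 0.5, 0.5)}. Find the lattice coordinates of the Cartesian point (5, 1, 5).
b₁ + 9b₂ + b₃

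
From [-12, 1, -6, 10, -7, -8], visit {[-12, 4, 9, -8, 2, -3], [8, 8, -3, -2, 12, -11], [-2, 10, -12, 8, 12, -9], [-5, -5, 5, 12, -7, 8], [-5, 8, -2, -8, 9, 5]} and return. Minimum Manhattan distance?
258
(one optimal route: (-12, 1, -6, 10, -7, -8) → (-2, 10, -12, 8, 12, -9) → (8, 8, -3, -2, 12, -11) → (-5, 8, -2, -8, 9, 5) → (-12, 4, 9, -8, 2, -3) → (-5, -5, 5, 12, -7, 8) → (-12, 1, -6, 10, -7, -8))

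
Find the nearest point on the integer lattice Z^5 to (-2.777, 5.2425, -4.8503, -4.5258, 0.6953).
(-3, 5, -5, -5, 1)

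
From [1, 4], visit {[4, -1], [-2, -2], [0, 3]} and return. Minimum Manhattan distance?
24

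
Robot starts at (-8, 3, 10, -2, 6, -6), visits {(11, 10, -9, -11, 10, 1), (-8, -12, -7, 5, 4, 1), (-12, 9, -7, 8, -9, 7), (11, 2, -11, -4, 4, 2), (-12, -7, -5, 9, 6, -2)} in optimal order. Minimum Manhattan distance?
199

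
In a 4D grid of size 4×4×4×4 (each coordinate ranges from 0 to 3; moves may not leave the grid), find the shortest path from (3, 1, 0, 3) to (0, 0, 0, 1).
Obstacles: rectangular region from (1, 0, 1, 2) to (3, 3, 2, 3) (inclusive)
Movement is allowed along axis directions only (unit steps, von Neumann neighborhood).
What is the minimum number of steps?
6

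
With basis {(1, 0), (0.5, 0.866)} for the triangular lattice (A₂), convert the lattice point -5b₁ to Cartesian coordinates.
(-5, 0)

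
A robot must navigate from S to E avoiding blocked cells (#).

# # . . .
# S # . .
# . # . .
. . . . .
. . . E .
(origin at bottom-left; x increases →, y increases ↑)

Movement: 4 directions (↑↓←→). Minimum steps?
5
(one shortest path: (1, 3) → (1, 2) → (1, 1) → (2, 1) → (3, 1) → (3, 0))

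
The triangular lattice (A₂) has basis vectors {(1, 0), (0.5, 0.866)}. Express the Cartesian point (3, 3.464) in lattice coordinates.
b₁ + 4b₂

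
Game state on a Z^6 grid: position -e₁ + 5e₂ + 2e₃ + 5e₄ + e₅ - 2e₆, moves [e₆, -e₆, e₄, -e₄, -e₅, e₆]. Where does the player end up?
(-1, 5, 2, 5, 0, -1)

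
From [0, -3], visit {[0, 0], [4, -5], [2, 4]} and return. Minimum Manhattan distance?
26
(one optimal route: (0, -3) → (0, 0) → (2, 4) → (4, -5) → (0, -3))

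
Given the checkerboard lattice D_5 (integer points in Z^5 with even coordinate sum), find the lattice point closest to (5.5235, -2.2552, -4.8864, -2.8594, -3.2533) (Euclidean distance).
(5, -2, -5, -3, -3)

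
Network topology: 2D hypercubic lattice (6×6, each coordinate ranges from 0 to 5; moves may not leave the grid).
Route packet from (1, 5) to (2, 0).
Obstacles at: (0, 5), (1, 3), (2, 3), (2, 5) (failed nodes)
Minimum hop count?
8
(one shortest path: (1, 5) → (1, 4) → (0, 4) → (0, 3) → (0, 2) → (1, 2) → (2, 2) → (2, 1) → (2, 0))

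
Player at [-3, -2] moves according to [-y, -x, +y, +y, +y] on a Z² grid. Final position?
(-4, 0)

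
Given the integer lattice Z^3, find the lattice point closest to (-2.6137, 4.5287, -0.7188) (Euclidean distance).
(-3, 5, -1)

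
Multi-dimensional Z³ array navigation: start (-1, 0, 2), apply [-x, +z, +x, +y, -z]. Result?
(-1, 1, 2)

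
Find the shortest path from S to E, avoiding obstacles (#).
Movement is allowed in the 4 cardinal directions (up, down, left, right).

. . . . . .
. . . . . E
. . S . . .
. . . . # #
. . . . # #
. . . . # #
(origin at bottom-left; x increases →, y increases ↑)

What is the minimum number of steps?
4
(one shortest path: (2, 3) → (3, 3) → (4, 3) → (5, 3) → (5, 4))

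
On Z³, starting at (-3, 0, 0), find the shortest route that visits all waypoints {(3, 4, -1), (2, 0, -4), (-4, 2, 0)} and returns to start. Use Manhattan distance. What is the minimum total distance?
30
(one optimal route: (-3, 0, 0) → (2, 0, -4) → (3, 4, -1) → (-4, 2, 0) → (-3, 0, 0))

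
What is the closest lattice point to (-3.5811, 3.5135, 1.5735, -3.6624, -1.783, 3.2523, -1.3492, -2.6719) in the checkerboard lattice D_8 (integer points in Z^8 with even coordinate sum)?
(-4, 3, 2, -4, -2, 3, -1, -3)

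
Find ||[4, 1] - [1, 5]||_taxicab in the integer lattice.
7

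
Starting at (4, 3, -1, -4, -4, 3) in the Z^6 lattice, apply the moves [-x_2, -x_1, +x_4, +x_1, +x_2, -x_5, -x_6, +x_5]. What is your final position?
(4, 3, -1, -3, -4, 2)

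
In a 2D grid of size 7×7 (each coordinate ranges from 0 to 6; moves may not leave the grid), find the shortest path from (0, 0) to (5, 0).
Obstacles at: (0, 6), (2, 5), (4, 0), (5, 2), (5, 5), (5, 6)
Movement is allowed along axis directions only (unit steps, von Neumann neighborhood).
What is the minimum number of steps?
7
(one shortest path: (0, 0) → (1, 0) → (2, 0) → (3, 0) → (3, 1) → (4, 1) → (5, 1) → (5, 0))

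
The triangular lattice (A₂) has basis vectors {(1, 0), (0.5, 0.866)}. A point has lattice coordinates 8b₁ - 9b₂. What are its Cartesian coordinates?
(3.5, -7.794)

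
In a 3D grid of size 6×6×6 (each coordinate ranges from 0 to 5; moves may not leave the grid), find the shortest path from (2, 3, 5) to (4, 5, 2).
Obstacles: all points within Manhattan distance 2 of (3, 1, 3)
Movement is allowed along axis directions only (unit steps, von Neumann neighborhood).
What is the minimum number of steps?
7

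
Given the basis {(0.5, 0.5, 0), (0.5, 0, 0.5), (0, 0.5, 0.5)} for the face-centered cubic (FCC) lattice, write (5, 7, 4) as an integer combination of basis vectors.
8b₁ + 2b₂ + 6b₃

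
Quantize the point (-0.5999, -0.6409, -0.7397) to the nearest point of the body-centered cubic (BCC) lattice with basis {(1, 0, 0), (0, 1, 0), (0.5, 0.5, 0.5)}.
(-0.5, -0.5, -0.5)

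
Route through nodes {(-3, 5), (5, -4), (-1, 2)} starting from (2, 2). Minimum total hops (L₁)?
25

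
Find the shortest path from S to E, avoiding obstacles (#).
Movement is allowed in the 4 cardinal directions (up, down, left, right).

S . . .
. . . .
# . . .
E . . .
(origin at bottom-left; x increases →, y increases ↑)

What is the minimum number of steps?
5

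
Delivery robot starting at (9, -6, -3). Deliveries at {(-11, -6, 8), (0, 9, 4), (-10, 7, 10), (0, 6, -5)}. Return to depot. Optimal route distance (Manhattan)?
100
(one optimal route: (9, -6, -3) → (-11, -6, 8) → (-10, 7, 10) → (0, 9, 4) → (0, 6, -5) → (9, -6, -3))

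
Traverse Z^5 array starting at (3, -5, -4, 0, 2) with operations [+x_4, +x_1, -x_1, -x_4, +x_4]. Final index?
(3, -5, -4, 1, 2)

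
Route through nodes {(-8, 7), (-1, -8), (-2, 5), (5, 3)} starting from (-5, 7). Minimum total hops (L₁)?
37
(one optimal route: (-5, 7) → (-8, 7) → (-2, 5) → (5, 3) → (-1, -8))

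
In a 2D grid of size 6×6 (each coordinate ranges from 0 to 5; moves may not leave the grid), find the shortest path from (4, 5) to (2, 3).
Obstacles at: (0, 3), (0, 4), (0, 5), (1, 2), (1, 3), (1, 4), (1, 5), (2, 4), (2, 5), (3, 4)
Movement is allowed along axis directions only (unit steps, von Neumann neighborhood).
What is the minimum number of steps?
4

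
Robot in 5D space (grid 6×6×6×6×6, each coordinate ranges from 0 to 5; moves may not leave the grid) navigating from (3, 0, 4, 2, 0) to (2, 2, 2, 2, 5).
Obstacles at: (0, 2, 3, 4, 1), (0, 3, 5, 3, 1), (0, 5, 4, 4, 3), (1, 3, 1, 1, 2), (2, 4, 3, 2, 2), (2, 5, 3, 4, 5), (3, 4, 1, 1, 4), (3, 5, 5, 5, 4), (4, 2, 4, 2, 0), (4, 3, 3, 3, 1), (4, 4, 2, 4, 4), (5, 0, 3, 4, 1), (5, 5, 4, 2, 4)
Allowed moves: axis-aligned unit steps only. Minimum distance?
10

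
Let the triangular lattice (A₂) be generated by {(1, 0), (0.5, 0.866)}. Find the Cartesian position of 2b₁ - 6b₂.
(-1, -5.196)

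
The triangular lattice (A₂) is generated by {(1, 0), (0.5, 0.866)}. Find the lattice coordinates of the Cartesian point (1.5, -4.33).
4b₁ - 5b₂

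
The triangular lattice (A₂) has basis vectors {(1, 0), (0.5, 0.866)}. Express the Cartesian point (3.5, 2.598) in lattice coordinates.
2b₁ + 3b₂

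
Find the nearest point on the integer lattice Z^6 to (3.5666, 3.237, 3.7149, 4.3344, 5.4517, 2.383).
(4, 3, 4, 4, 5, 2)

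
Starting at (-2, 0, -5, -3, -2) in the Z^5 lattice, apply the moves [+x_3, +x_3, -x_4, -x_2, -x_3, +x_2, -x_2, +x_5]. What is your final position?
(-2, -1, -4, -4, -1)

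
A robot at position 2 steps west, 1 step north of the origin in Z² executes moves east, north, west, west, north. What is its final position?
(-3, 3)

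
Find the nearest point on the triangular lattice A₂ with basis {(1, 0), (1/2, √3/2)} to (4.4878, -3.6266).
(4, -3.464)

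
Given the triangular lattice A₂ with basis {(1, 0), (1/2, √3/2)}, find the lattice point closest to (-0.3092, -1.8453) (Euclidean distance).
(0, -1.732)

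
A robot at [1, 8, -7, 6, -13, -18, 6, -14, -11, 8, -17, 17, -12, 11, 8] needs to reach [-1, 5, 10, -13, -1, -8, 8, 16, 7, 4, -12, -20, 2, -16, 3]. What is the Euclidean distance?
67.0448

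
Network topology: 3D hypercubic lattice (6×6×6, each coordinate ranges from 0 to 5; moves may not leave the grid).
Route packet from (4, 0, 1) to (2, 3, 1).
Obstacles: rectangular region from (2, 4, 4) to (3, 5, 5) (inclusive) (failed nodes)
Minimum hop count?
5
(one shortest path: (4, 0, 1) → (3, 0, 1) → (2, 0, 1) → (2, 1, 1) → (2, 2, 1) → (2, 3, 1))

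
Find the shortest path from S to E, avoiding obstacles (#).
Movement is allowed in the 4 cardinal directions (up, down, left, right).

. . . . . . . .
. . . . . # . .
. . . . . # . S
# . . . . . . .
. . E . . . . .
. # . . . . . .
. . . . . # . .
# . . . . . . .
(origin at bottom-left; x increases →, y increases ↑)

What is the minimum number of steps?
7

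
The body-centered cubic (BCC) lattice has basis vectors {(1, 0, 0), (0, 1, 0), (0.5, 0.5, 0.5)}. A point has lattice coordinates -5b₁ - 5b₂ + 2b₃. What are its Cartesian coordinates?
(-4, -4, 1)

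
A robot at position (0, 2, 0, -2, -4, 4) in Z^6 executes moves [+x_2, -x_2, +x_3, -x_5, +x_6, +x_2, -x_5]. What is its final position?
(0, 3, 1, -2, -6, 5)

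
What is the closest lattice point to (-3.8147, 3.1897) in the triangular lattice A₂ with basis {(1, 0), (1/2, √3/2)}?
(-4, 3.464)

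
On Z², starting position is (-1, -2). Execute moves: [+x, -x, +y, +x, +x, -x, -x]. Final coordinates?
(-1, -1)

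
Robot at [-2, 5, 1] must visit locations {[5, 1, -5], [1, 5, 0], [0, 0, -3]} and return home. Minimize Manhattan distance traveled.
36
(one optimal route: (-2, 5, 1) → (1, 5, 0) → (5, 1, -5) → (0, 0, -3) → (-2, 5, 1))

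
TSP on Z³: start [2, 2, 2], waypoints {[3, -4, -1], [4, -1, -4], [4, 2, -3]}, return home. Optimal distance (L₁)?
28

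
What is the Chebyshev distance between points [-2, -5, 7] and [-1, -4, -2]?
9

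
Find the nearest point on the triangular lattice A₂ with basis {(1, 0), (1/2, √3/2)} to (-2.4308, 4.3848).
(-2.5, 4.33)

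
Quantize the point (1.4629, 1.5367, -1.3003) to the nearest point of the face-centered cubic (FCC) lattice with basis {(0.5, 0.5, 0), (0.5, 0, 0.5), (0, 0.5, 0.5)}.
(1.5, 1.5, -1)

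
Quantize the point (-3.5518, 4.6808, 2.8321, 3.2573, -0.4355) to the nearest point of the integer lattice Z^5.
(-4, 5, 3, 3, 0)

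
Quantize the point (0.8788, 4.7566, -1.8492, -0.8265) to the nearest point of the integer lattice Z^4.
(1, 5, -2, -1)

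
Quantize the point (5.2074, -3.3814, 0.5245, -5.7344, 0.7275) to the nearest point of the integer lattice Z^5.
(5, -3, 1, -6, 1)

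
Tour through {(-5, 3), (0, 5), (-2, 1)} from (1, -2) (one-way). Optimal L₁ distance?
18
(one optimal route: (1, -2) → (-2, 1) → (-5, 3) → (0, 5))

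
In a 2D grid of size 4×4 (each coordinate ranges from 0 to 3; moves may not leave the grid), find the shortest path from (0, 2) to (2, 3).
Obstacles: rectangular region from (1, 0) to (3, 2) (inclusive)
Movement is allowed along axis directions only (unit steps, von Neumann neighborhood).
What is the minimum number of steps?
3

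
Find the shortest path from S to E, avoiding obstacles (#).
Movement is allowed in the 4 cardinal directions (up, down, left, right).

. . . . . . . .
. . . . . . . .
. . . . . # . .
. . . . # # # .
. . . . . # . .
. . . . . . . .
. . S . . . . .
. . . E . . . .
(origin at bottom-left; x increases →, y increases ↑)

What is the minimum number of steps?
2
(one shortest path: (2, 1) → (3, 1) → (3, 0))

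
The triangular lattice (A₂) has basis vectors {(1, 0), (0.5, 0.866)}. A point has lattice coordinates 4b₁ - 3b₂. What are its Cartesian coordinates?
(2.5, -2.598)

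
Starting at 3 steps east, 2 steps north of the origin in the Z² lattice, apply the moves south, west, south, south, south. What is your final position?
(2, -2)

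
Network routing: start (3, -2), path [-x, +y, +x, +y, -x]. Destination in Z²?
(2, 0)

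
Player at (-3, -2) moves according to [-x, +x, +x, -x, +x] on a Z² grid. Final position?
(-2, -2)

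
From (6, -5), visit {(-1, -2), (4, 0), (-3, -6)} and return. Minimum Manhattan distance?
30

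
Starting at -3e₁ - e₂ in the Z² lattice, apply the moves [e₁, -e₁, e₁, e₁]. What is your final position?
(-1, -1)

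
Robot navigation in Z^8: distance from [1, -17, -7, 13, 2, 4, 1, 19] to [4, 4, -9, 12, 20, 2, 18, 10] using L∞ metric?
21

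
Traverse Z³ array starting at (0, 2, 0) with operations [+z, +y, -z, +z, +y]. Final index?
(0, 4, 1)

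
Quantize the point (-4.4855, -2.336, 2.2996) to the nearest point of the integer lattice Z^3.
(-4, -2, 2)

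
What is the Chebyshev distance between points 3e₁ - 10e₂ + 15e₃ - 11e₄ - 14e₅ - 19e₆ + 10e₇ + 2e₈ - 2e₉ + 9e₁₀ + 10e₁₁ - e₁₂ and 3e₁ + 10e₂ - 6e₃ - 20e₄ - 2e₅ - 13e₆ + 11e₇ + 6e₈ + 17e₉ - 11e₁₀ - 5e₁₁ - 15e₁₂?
21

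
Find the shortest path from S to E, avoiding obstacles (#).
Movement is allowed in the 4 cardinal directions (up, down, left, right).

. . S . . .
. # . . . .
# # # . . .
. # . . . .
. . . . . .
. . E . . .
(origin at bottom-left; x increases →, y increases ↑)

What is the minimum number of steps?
7
(one shortest path: (2, 5) → (3, 5) → (3, 4) → (3, 3) → (3, 2) → (2, 2) → (2, 1) → (2, 0))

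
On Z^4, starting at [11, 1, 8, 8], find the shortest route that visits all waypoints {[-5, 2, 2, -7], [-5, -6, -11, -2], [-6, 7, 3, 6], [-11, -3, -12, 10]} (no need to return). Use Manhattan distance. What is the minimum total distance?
98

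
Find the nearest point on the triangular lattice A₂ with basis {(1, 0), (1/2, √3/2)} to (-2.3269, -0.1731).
(-2, 0)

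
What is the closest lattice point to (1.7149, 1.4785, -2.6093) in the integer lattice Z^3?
(2, 1, -3)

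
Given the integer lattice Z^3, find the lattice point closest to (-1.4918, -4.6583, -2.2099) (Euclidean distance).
(-1, -5, -2)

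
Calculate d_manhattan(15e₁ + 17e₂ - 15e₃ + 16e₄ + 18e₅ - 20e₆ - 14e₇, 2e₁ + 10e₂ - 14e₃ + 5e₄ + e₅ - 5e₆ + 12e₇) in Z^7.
90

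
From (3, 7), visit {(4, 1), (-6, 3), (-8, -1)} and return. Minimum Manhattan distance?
40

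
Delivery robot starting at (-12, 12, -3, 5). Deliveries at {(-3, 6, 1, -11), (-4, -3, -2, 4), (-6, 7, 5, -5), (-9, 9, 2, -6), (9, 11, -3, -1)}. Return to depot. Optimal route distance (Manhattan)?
134
(one optimal route: (-12, 12, -3, 5) → (-4, -3, -2, 4) → (-3, 6, 1, -11) → (-6, 7, 5, -5) → (-9, 9, 2, -6) → (9, 11, -3, -1) → (-12, 12, -3, 5))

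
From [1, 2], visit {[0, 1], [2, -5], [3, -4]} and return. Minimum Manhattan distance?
20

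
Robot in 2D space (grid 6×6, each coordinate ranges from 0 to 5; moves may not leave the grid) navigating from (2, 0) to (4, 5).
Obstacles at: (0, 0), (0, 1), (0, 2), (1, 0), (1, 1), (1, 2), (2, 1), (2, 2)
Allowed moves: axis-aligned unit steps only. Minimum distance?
7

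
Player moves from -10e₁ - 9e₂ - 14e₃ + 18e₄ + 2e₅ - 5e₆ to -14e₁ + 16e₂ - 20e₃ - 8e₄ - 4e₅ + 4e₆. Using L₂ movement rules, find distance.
38.3406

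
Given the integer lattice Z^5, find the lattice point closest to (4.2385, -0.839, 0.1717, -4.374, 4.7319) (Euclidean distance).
(4, -1, 0, -4, 5)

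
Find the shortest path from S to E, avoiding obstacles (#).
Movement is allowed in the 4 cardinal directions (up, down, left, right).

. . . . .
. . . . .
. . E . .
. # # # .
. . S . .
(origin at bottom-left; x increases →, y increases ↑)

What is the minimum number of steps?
6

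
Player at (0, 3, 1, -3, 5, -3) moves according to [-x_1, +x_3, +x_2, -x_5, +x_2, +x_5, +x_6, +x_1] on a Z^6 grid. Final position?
(0, 5, 2, -3, 5, -2)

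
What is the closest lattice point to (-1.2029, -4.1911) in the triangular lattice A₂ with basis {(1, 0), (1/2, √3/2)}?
(-1.5, -4.33)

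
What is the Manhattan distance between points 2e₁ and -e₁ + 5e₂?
8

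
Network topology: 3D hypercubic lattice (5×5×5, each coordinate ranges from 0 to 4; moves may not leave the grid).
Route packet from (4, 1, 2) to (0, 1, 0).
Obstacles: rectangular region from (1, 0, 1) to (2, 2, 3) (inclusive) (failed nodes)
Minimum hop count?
6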